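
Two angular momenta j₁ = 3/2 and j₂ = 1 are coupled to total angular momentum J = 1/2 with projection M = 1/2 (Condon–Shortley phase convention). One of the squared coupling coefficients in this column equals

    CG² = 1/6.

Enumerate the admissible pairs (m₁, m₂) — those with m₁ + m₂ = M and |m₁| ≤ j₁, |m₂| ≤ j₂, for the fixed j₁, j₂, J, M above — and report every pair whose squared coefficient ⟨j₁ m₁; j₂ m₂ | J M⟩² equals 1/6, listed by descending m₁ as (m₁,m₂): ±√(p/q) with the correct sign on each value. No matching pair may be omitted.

(-1/2,1): +√(1/6)

Admissible pairs with m₁+m₂ = M = 1/2: (-1/2,1), (1/2,0), (3/2,-1)
  (m₁,m₂)=(3/2,-1): CG² = 1/2, CG = +√(1/2)
  (m₁,m₂)=(1/2,0): CG² = 1/3, CG = −√(1/3)
  (m₁,m₂)=(-1/2,1): CG² = 1/6, CG = +√(1/6)   ← matches the target
Pairs with CG² = 1/6: (-1/2,1): +√(1/6)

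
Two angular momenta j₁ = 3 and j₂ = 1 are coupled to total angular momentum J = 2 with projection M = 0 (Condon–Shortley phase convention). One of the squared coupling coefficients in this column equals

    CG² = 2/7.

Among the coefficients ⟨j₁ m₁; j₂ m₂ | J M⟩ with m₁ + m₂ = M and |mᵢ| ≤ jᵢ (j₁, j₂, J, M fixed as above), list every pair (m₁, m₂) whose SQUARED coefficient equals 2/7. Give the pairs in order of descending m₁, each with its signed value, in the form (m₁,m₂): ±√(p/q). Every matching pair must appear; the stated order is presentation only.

(1,-1): +√(2/7); (-1,1): +√(2/7)

Admissible pairs with m₁+m₂ = M = 0: (-1,1), (0,0), (1,-1)
  (m₁,m₂)=(1,-1): CG² = 2/7, CG = +√(2/7)   ← matches the target
  (m₁,m₂)=(0,0): CG² = 3/7, CG = −√(3/7)
  (m₁,m₂)=(-1,1): CG² = 2/7, CG = +√(2/7)   ← matches the target
Pairs with CG² = 2/7: (1,-1): +√(2/7); (-1,1): +√(2/7)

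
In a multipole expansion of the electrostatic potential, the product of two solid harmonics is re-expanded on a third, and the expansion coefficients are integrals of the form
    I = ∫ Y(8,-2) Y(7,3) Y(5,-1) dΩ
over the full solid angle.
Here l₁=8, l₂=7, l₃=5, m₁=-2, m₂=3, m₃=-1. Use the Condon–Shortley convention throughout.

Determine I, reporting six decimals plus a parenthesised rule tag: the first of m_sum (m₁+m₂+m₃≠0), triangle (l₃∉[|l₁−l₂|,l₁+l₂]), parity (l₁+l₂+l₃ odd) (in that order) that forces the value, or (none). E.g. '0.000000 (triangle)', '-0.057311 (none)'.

-0.121945 (none)

m-sum 0 ✓  L=20 even ✓  1≤5≤15 ✓
Π(2lᵢ+1) = 17×15×11 = 2805
triangle coeff Δ(8,7,5) = 1/814773960
Σ_t [3,7]: t=3:−1/87091200 t=4:+1/4976640 t=5:−1/2073600 t=6:+1/4976640 t=7:−1/87091200 = -1/9676800
(3j)²=360/46189 [(8 7 5; 0 0 0)], sign=+1
Σ_t [6,10]: t=6:+1/19906560 t=7:−1/6531840 t=8:+1/15482880 t=9:−1/261273600 t=10:+1/62705664000 = -377/8957952000
(3j)²=10933/1279080 [(8 7 5; -2 3 -1)], sign=-1
⇒ 4πI² = 12615/67507
I = (-1)√(12615/67507/(4π)) = -0.12194508
No selection rule forces the value: the integral is nonzero (none).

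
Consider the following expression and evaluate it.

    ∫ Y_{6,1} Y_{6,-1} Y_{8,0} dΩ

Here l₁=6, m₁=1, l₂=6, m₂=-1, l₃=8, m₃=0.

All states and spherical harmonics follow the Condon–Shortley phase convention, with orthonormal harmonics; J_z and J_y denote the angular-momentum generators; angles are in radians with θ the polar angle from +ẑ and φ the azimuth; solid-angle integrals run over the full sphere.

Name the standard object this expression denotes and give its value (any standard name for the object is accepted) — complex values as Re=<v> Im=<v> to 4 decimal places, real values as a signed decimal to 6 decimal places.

This is a Gaunt coefficient — the integral of a triple product of spherical harmonics over the sphere.
m-sum 0 ✓  L=20 even ✓  0≤8≤12 ✓
Π(2lᵢ+1) = 13×13×17 = 2873
triangle coeff Δ(6,6,8) = 1/1309458150
Σ_t [0,4]: t=0:+1/49766400 t=1:−1/3110400 t=2:+1/1327104 t=3:−1/3110400 t=4:+1/49766400 = 1/6635520
(3j)²=350/46189 [(6 6 8; 0 0 0)], sign=+1
Σ_t [0,4]: t=0:+1/12441600 t=1:−1/1990656 t=2:+1/2073600 t=3:−1/12441600 t=4:+1/609638400 = -1/54190080
(3j)²=50/323323 [(6 6 8; 1 -1 0)], sign=-1
⇒ 4πI² = 2500/742577
I = (-1)√(2500/742577/(4π)) = -0.01636795

Gaunt coefficient, -0.016368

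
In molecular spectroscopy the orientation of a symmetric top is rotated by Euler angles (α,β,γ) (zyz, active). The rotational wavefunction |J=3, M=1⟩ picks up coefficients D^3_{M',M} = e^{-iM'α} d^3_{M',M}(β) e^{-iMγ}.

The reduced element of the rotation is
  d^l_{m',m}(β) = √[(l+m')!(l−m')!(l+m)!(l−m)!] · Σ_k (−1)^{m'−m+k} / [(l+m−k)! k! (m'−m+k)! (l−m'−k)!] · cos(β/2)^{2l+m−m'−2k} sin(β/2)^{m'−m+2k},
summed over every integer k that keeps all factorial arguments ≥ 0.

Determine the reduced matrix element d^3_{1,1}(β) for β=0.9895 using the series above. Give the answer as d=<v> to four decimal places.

d=-0.3811

d^3_{1,1}(β=0.9895) via the finite sum:
Half-angle: c=0.880087, s=0.474812. N=√(24·2·24·2)=48.000000
k: max(0,(1)−(1))=0 … min(3+(1),3−(1))=2
  k=0: (−1)^0·48.0000/(48)·0.8801^6·0.4748^0 = +0.464681
  k=1: (−1)^1·48.0000/(6)·0.8801^4·0.4748^2 = -1.082022
  k=2: (−1)^2·48.0000/(8)·0.8801^2·0.4748^4 = +0.236205
d^3_{1,1}(0.9895) = +0.464681 -1.082022 +0.236205 = -0.381136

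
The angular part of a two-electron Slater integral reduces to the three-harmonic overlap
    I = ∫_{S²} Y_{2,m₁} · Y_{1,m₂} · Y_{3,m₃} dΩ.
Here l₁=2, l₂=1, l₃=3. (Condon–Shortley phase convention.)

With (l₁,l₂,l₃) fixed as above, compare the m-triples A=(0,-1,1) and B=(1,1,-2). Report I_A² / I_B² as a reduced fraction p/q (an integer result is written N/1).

3/5

l's match ⇒ only the (l;m) 3-j factors differ between A and B.
A: triangle coeff Δ(2,1,3) = 1/105; Σ_t [0,0]: t=0:+1/8 = 1/8; (3j)²=2/35 [(2 1 3; 0 -1 1)], sign=+1
B: triangle coeff Δ(2,1,3) = 1/105; Σ_t [0,0]: t=0:+1/12 = 1/12; (3j)²=2/21 [(2 1 3; 1 1 -2)], sign=-1
I_A²/I_B² = (2/35)/(2/21) = 3/5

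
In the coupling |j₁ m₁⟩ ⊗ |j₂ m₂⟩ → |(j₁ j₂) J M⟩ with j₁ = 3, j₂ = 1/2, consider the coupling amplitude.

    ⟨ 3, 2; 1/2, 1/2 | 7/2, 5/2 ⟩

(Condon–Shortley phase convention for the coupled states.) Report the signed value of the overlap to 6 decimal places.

j₁+j₂−J=0  J+j₁−j₂=6  J−j₁+j₂=1  j₁+j₂+J+1=8
(j₁±m₁, j₂±m₂, J±M) = (5,1,1,0,6,1)
P² = 86400/7
sum k=0..0:
  [0] +1/120 = 1/120
S = 1/120
C² = P²·S² = 6/7 ; C = +0.925820

+√(6/7) = +0.925820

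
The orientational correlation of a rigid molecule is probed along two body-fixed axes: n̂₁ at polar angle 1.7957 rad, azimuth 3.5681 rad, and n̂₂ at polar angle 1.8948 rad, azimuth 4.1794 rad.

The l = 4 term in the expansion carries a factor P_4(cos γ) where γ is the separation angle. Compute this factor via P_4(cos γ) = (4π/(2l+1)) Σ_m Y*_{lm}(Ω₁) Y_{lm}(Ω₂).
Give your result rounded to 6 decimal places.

Summing Y*_{l m}(θ₁,φ₁)·Y_{l m}(θ₂,φ₂) over m ∈ [−4, 4]; prefactor 4π/(2·4+1) = 1.396263:
  term(m=-4) = -0.109558-0.091606i   from Y*(Ω₁)=-0.053876+0.395961i, Y(Ω₂)=-0.190182+0.302565i
  term(m=-3) = -0.022829-0.084757i   from Y*(Ω₁)=+0.074256+0.247684i, Y(Ω₂)=-0.339331-0.009562i
  term(m=-2) = +0.006175-0.017011i   from Y*(Ω₁)=-0.136289-0.156089i, Y(Ω₂)=+0.042238+0.076438i
  term(m=-1) = +0.073041-0.051191i   from Y*(Ω₁)=-0.248304-0.112829i, Y(Ω₂)=-0.166169+0.281671i
  term(m=+0) = +0.005690+0.000000i   from Y*(Ω₁)=+0.168679-0.000000i, Y(Ω₂)=+0.033733+0.000000i
  term(m=+1) = +0.073041+0.051191i   from Y*(Ω₁)=+0.248304-0.112829i, Y(Ω₂)=+0.166169+0.281671i
  term(m=+2) = +0.006175+0.017011i   from Y*(Ω₁)=-0.136289+0.156089i, Y(Ω₂)=+0.042238-0.076438i
  term(m=+3) = -0.022829+0.084757i   from Y*(Ω₁)=-0.074256+0.247684i, Y(Ω₂)=+0.339331-0.009562i
  term(m=+4) = -0.109558+0.091606i   from Y*(Ω₁)=-0.053876-0.395961i, Y(Ω₂)=-0.190182-0.302565i
Accumulated sum -0.100652+0.000000i; after 4π/(2l+1) scaling, -0.140537+0.000000i ⇒ P_4 = -0.140537

-0.140537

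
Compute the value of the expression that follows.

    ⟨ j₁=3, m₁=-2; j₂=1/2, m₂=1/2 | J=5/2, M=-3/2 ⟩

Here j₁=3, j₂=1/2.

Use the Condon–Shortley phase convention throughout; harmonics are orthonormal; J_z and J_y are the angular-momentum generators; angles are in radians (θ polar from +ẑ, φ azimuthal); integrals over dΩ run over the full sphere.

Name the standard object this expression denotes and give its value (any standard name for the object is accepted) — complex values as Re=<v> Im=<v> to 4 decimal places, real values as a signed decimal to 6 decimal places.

This is a Clebsch–Gordan (vector-coupling) coefficient.
j₁+j₂−J=1  J+j₁−j₂=5  J−j₁+j₂=0  j₁+j₂+J+1=7
(j₁±m₁, j₂±m₂, J±M) = (1,5,1,0,1,4)
P² = 2880/7
sum k=1..1:
  [1] −1/24 = -1/24
S = -1/24
C² = P²·S² = 5/7 ; C = -0.845154

Clebsch–Gordan coefficient, −√(5/7) ≈ -0.845154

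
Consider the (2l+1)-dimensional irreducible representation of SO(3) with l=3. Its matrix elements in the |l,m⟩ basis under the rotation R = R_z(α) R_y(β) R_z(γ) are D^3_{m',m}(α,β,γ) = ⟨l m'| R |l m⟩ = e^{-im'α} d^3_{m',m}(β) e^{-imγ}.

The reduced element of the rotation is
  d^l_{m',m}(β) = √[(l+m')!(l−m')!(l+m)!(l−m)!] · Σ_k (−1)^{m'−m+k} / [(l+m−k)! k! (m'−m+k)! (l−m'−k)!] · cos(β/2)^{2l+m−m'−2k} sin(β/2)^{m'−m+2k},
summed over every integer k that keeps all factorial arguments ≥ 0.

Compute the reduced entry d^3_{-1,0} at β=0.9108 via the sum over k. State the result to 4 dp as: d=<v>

d^3_{-1,0}(β=0.9108) via the finite sum:
c=cos(0.910800/2)=0.898085, s=sin(0.910800/2)=0.439822; N=√[2·24·6·6]=41.569219
Admissible k: 1..3 (factorial args all ≥0)
  k=1: (−1)^0·41.5692/(12)·0.8981^5·0.4398^1 = +0.890133
  k=2: (−1)^1·41.5692/(4)·0.8981^3·0.4398^3 = -0.640463
  k=3: (−1)^2·41.5692/(12)·0.8981^1·0.4398^5 = +0.051202
d^3_{-1,0}(0.9108) = +0.890133 -0.640463 +0.051202 = +0.300872

d=0.3009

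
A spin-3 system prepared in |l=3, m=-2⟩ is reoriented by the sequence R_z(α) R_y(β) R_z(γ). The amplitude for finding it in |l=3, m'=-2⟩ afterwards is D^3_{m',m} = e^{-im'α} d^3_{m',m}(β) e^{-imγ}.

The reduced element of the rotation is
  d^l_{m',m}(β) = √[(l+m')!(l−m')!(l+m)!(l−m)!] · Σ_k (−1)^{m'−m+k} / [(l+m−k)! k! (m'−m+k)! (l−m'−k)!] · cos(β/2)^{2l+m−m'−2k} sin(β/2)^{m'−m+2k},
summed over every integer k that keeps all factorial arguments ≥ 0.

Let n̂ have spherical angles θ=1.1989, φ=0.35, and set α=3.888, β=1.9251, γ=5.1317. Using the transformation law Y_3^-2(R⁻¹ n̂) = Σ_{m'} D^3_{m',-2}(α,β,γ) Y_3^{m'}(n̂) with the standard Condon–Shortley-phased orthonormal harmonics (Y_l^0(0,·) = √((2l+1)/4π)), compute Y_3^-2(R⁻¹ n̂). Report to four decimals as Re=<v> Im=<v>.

Need the full column D^3_{m',-2} for m'=−3..3 at α=3.8880, β=1.9251, γ=5.1317.
cos(β/2)=0.571429, sin(β/2)=0.820651
d^3_{-3,-2}: single k=1 term ⇒ +0.122475;  D = -0.122226+0.007802i
d^3_{-2,-2}: k∈[0..1] ⇒ +0.034816 -0.359035 = -0.324220;  D = -0.223512+0.234863i
d^3_{-1,-2}: k∈[0..1] ⇒ -0.158114 +0.652219 = +0.494105;  D = -0.007032+0.494055i
d^3_{0,-2}: k∈[0..1] ⇒ +0.393303 -0.811186 = -0.417882;  D = +0.279349+0.310789i
d^3_{1,-2}: k∈[0..1] ⇒ -0.652219 +0.672599 = +0.020380;  D = +0.020293+0.001877i
d^3_{2,-2}: k∈[0..1] ⇒ +0.740508 -0.305459 = +0.435049;  D = -0.345229+0.264736i
d^3_{3,-2}: single k=0 term ⇒ -0.520993;  D = -0.088244+0.513465i
Y_3^{m'}(θ=1.1989,φ=0.35) and Σ D·Y over m':
  (-0.1222+0.0078i)·(+0.1679-0.2926i)  (-0.2235+0.2349i)·(+0.2465-0.2077i)  (-0.0070+0.4941i)·(-0.0961+0.0351i)  (+0.2793+0.3108i)·(-0.3173+0.0000i)  (+0.0203+0.0019i)·(+0.0961+0.0351i)  (-0.3452+0.2647i)·(+0.2465+0.2077i)  (-0.0882+0.5135i)·(-0.1679-0.2926i)
Y_3^-2(R⁻¹ n̂) = -0.102978-0.070838i

Re=-0.1030 Im=-0.0708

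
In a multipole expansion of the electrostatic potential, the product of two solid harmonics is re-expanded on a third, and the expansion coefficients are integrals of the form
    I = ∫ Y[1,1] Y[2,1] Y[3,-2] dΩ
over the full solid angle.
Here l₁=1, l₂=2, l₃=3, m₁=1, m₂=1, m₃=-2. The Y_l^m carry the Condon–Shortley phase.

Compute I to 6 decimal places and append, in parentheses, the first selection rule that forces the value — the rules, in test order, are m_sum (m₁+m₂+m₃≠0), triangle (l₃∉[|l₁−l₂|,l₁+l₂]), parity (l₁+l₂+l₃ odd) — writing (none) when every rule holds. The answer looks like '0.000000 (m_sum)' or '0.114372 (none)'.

Checks pass: Σm=0; 6 even; l₃=3∈[1,3].
(2·1+1)(2·2+1)(2·3+1) = 105
Δ: 0! 2! 4! / 7! → 1/105
sum: t=0:+1/4 = 1/4
3j²(1 2 3; 0 0 0) = Δ·Π!·Σ² = 3/35  (sign -1)
sum: t=0:+1/12 = 1/12
3j²(1 2 3; 1 1 -2) = Δ·Π!·Σ² = 2/21  (sign -1)
combine: 4πI² = 105·3/35·2/21 = 6/7
take √, sign +1: I = 0.26116903
No selection rule forces the value: the integral is nonzero (none).

0.261169 (none)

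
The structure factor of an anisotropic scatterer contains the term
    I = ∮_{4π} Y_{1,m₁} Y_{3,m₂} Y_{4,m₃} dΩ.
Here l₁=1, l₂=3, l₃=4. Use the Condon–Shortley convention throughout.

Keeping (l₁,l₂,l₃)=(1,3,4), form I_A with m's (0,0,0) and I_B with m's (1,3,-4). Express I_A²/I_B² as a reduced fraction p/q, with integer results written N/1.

Shared (l₁,l₂,l₃)=(1,3,4): N and (l;000)² cancel in I_A²/I_B².
A: Δ = 0!·2!·6!/9! = 1/252; Racah Σ t=0..0: t=0:+1/36 = 1/36; ⇒ 3j(1 3 4; 0 0 0)² = 4/63, sgn +1
B: Δ = 0!·2!·6!/9! = 1/252; Racah Σ t=0..0: t=0:+1/1440 = 1/1440; ⇒ 3j(1 3 4; 1 3 -4)² = 1/9, sgn +1
I_A²/I_B² = (4/63)/(1/9) = 4/7

4/7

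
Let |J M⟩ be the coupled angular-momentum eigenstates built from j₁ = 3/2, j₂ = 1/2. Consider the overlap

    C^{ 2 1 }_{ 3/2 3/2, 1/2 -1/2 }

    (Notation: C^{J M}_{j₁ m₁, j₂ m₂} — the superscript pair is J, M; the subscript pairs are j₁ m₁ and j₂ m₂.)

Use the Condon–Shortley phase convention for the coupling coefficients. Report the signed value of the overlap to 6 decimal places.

+0.500000  (= +√(1/4))

√[5·0!3!1!/5! · 3!0!0!1!3!1!] = √(9)
  +(−1)^0/∏(0,0,0,0,3,1)! = 1/6  (running 1/6)
⟨..|..⟩ = √(9)·(1/6) = +0.500000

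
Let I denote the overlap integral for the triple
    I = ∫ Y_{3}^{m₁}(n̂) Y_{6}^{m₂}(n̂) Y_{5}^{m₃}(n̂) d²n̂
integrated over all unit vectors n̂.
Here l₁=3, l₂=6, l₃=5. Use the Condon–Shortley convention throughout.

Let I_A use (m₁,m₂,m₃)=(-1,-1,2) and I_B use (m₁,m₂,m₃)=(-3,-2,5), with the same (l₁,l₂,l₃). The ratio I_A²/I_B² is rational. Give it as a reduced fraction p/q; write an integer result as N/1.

5/1

Same 3,6,5: normalisation and zero-m 3j drop out of the ratio.
A: Δ: 4! 2! 8! / 15! → 1/675675; sum: t=2:+1/5760 t=3:−1/8640 t=4:+1/241920 = 1/16128; 3j²(3 6 5; -1 -1 2) = Δ·Π!·Σ² = 5/1001  (sign -1)
B: Δ: 4! 2! 8! / 15! → 1/675675; sum: t=4:+1/1935360 = 1/1935360; 3j²(3 6 5; -3 -2 5) = Δ·Π!·Σ² = 1/1001  (sign +1)
I_A²/I_B² = (5/1001)/(1/1001) = 5/1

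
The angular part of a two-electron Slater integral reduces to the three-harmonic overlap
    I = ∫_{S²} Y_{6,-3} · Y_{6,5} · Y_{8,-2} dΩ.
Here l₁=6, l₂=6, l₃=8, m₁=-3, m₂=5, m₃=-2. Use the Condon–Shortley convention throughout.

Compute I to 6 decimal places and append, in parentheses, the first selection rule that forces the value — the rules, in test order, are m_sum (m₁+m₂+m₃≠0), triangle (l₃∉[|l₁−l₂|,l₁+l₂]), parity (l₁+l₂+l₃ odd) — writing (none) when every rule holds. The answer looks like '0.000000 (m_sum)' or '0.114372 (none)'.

Checks pass: Σm=0; 20 even; l₃=8∈[0,12].
(2·6+1)(2·6+1)(2·8+1) = 2873
Δ: 4! 8! 8! / 21! → 1/1309458150
sum: t=0:+1/49766400 t=1:−1/3110400 t=2:+1/1327104 t=3:−1/3110400 t=4:+1/49766400 = 1/6635520
3j²(6 6 8; 0 0 0) = Δ·Π!·Σ² = 350/46189  (sign +1)
sum: t=3:−1/348364800 t=4:+1/87091200 = 1/116121600
3j²(6 6 8; -3 5 -2) = Δ·Π!·Σ² = 54/4199  (sign +1)
combine: 4πI² = 2873·350/46189·54/4199 = 18900/67507
take √, sign +1: I = 0.14926279
No selection rule forces the value: the integral is nonzero (none).

0.149263 (none)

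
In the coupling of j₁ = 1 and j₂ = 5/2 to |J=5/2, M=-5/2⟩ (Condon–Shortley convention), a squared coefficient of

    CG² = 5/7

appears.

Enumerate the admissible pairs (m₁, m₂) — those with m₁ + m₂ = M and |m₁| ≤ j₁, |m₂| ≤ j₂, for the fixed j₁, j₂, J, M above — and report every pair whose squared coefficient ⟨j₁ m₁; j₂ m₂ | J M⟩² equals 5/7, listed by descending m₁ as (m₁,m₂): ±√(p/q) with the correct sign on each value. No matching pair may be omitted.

(0,-5/2): +√(5/7)

Admissible pairs with m₁+m₂ = M = -5/2: (-1,-3/2), (0,-5/2)
  (m₁,m₂)=(0,-5/2): CG² = 5/7, CG = +√(5/7)   ← matches the target
  (m₁,m₂)=(-1,-3/2): CG² = 2/7, CG = −√(2/7)
Pairs with CG² = 5/7: (0,-5/2): +√(5/7)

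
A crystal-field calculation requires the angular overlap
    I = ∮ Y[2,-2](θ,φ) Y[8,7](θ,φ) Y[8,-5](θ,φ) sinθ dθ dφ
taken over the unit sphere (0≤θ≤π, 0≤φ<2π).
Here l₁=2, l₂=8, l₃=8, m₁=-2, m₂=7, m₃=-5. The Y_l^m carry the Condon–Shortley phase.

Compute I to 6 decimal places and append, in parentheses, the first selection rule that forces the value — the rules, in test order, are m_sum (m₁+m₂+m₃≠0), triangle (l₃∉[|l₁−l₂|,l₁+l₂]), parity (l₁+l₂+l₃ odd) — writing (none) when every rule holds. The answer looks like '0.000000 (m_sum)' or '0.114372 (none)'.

Rules hold: Σm=0, L=18 even, 6≤8≤10.
N = 5·17·17 = 1445
Δ = 2!·2!·14!/19! = 1/348840
Racah Σ t=0..2: t=0:+1/116121600 t=1:−1/25401600 t=2:+1/116121600 = -1/45158400
⇒ 3j(2 8 8; 0 0 0)² = 24/1615, sgn -1
Racah Σ t=2..2: t=2:+1/24908083200 = 1/24908083200
⇒ 3j(2 8 8; -2 7 -5)² = 7/1292, sgn -1
4πI² = N·(3j₀)²·(3jₘ)² = 42/361
I = +1·√(0.116343/4π) = 0.09622017
No selection rule forces the value: the integral is nonzero (none).

0.096220 (none)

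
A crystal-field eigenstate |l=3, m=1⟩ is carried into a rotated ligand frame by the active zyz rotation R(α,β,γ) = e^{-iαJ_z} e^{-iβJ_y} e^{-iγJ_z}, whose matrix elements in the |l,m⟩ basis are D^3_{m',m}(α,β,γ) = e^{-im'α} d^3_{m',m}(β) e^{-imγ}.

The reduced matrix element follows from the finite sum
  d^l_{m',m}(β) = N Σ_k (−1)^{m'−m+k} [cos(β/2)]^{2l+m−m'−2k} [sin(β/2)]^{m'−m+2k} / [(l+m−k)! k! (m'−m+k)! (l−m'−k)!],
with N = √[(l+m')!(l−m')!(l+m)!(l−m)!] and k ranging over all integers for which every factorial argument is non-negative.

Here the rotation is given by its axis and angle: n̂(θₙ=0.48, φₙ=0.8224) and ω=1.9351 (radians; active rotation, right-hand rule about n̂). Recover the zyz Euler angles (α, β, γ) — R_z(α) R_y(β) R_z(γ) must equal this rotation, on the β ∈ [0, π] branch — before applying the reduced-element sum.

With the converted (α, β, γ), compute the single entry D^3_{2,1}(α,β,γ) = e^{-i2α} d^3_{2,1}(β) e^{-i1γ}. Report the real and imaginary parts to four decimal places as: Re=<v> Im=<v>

Re=0.2157 Im=0.4935

Axis–angle → zyz. n̂ = (sinθₙcosφₙ, sinθₙsinφₙ, cosθₙ) = (+0.314224, +0.338383, +0.886995), ω = 1.9351.
R = I cosω + sinω [n̂]ₓ + (1−cosω) n̂n̂ᵀ gives
  R = [-0.222382, -0.684571, +0.694197; +0.972996, -0.200998, +0.113483; +0.061846, +0.700687, +0.710783]
β = atan2(√(R₁₃²+R₂₃²), R₃₃) = 0.780186; α = atan2(R₂₃, R₁₃) mod 2π = 0.162040; γ = atan2(R₃₂, −R₃₁) mod 2π = 1.658832
Split into d^3_{2,1}(β=0.7802) × two z-phases.
With c≡cos(β/2)=0.924874 and s≡sin(β/2)=0.380274, N=[120·1·24·2]^{1/2}=75.894664
k∈{0,1} keeps every argument non-negative
  k=0: (−1)^1·75.8947/(24)·0.9249^5·0.3803^1 = -0.813784
  k=1: (−1)^2·75.8947/(12)·0.9249^3·0.3803^3 = +0.275149
d^3_{2,1}(0.7802) = -0.813784 +0.275149 = -0.538635
Attach z-rotation phases: D = e^{-i(2)(0.1620)}·(-0.538635)·e^{-i(1)(1.6588)} = +0.215750+0.493538i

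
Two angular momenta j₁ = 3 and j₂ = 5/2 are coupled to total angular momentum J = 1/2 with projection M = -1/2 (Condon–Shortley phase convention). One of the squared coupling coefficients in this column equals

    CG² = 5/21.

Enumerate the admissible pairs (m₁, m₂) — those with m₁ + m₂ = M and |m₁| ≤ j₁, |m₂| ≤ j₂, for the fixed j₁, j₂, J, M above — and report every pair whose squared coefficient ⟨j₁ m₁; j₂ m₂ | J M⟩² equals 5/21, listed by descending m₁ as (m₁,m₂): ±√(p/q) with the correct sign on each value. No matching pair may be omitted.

(-2,3/2): +√(5/21)

Admissible pairs with m₁+m₂ = M = -1/2: (-3,5/2), (-2,3/2), (-1,1/2), (0,-1/2), (1,-3/2), (2,-5/2)
  (m₁,m₂)=(2,-5/2): CG² = 1/21, CG = +√(1/21)
  (m₁,m₂)=(1,-3/2): CG² = 2/21, CG = −√(2/21)
  (m₁,m₂)=(0,-1/2): CG² = 1/7, CG = +√(1/7)
  (m₁,m₂)=(-1,1/2): CG² = 4/21, CG = −√(4/21)
  (m₁,m₂)=(-2,3/2): CG² = 5/21, CG = +√(5/21)   ← matches the target
  (m₁,m₂)=(-3,5/2): CG² = 2/7, CG = −√(2/7)
Pairs with CG² = 5/21: (-2,3/2): +√(5/21)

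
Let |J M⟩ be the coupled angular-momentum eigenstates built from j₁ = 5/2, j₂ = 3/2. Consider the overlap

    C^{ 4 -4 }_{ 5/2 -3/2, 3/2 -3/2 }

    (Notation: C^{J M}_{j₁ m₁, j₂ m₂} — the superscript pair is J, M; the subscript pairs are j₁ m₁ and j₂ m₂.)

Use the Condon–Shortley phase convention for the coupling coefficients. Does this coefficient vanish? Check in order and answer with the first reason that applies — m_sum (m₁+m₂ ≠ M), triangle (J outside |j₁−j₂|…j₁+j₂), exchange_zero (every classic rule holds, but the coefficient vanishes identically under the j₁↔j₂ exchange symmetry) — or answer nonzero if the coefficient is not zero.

m_sum

m-sum: m₁+m₂ = -3/2+(-3/2) = -3, M = -4  ✗ ⇒ coefficient is 0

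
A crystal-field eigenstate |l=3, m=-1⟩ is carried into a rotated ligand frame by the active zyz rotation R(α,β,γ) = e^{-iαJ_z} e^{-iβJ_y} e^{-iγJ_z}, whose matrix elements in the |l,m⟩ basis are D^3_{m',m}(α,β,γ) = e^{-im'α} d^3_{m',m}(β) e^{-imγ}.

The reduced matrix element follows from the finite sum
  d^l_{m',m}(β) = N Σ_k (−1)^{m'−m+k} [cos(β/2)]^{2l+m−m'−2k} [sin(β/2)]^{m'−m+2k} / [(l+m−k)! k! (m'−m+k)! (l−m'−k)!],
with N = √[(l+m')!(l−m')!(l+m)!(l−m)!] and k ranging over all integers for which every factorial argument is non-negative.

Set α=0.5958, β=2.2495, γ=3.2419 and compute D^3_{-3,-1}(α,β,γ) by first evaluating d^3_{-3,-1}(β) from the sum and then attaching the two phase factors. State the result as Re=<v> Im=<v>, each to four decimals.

D^3_{-3,-1}(0.5958,2.2495,3.2419) = e^{-i·-3·0.5958}·d^3_{-3,-1}(2.2495)·e^{-i·-1·3.2419}. Compute d first:
With c≡cos(β/2)=0.431402 and s≡sin(β/2)=0.902160, N=[1·720·2·24]^{1/2}=185.903201
k: max(0,(-1)−(-3))=2 … min(3+(-1),3−(-3))=2
  k=2: (−1)^0·185.9032/(48)·0.4314^4·0.9022^2 = +0.109180
d^3_{-3,-1}(2.2495) = +0.109180
Phases: e^{-i·(-3)·0.5958}=-0.214914+0.976633i, e^{-i·(-1)·3.2419}=-0.994973-0.100139i ⇒ D=+0.034024-0.103743i

Re=0.0340 Im=-0.1037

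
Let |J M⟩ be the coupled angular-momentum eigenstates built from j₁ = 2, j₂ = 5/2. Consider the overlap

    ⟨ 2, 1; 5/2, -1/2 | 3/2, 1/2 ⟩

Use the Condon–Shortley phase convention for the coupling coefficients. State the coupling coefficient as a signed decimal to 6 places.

√[4·3!1!2!/7! · 3!1!2!3!2!1!] = √(48/35)
  +(−1)^0/∏(0,3,1,2,0,0)! = 1/12  (running 1/12)
  +(−1)^1/∏(1,2,0,1,1,1)! = -1/2  (running -5/12)
⟨..|..⟩ = √(48/35)·(-5/12) = -0.487950

-0.487950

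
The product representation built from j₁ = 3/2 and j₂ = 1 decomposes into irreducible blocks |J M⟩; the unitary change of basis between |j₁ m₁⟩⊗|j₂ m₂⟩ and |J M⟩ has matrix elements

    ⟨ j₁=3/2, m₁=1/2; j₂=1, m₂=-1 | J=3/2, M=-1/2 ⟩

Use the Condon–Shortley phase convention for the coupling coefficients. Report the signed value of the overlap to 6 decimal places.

+√(8/15) = +0.730297

j₁+j₂−J=1  J+j₁−j₂=2  J−j₁+j₂=1  j₁+j₂+J+1=5
(j₁±m₁, j₂±m₂, J±M) = (2,1,0,2,1,2)
P² = 8/15
sum k=0..0:
  [0] +1/1 = 1
S = 1
C² = P²·S² = 8/15 ; C = +0.730297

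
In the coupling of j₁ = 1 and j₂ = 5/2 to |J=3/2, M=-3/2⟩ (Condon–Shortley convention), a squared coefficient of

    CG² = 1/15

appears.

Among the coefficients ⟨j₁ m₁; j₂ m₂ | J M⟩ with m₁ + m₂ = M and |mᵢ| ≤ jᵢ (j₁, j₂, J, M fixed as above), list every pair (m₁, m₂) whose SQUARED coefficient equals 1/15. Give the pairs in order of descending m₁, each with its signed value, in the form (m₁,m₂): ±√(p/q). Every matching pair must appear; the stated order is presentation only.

(-1,-1/2): +√(1/15)

Admissible pairs with m₁+m₂ = M = -3/2: (-1,-1/2), (0,-3/2), (1,-5/2)
  (m₁,m₂)=(1,-5/2): CG² = 2/3, CG = +√(2/3)
  (m₁,m₂)=(0,-3/2): CG² = 4/15, CG = −√(4/15)
  (m₁,m₂)=(-1,-1/2): CG² = 1/15, CG = +√(1/15)   ← matches the target
Pairs with CG² = 1/15: (-1,-1/2): +√(1/15)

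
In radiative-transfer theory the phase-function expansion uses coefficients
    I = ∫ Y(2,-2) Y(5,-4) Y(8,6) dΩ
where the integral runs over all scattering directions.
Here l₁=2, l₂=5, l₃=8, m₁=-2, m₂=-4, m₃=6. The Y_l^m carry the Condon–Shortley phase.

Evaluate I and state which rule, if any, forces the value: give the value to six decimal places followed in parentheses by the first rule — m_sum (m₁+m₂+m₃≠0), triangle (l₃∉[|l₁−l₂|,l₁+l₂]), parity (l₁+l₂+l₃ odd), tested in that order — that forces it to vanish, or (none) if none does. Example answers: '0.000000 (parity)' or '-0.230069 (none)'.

|2−5|≤8≤2+5 violated ⇒ I = 0

0.000000 (triangle)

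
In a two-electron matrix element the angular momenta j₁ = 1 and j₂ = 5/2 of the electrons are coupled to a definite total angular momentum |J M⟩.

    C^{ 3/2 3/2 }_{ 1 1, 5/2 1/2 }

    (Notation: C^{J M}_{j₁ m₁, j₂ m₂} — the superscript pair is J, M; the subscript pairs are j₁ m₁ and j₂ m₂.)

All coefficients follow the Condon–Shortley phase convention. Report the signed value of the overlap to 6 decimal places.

+0.258199

triangle: 2!*0!*3!/6! = 12/720
(j±m)!: 2!*0!*3!*2!*3!*0! = 144
prefactor² = (2J+1)*Δ*N² = 48/5
  k=0: +1/(0!*2!*0!*3!*0!*0!) = 1/12
Σ = 1/12  ⇒  CG² = 48/5*(1/12)² = 1/15
CG = +√(1/15) = +0.258199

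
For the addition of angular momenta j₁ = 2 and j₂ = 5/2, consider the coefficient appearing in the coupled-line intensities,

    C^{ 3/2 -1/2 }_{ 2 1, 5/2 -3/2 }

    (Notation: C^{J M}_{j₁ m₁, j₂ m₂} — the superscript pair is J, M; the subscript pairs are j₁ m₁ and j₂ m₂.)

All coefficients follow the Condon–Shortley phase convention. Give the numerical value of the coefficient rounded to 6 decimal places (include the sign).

triangle: 3!·1!·2!/7! = 12/5040
(j±m)!: 3!·1!·1!·4!·1!·2! = 288
prefactor² = (2J+1)·Δ·N² = 96/35
  k=0: +1/(0!·3!·1!·1!·0!·1!) = 1/6
  k=1: −1/(1!·2!·0!·0!·1!·2!) = -1/4
Σ = -1/12  ⇒  CG² = 96/35·(-1/12)² = 2/105
CG = −√(2/105) = -0.138013

−√(2/105) = -0.138013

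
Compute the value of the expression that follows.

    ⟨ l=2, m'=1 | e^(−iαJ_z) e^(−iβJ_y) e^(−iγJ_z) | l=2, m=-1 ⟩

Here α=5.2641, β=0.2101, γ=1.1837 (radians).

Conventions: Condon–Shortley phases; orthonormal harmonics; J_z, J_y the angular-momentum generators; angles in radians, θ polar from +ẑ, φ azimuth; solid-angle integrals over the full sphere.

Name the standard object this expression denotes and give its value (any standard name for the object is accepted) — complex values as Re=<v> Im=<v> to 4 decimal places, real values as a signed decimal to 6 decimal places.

Wigner D-matrix element, Re=-0.0192 Im=0.0262

This is a Wigner D-matrix element — the rotation-matrix element ⟨l m'| R(α,β,γ) |l m⟩ in the angular-momentum basis.
First d^2_{1,-1}(β=0.2101), then the phase factors e^{-i(1)α} and e^{-i(-1)γ}:
With c≡cos(β/2)=0.994487 and s≡sin(β/2)=0.104857, N=[6·1·1·6]^{1/2}=6.000000
The bounds max(0,m−m')=0 and min(l+m,l−m')=1 give 2 terms
  k=0: (−1)^2·6.0000/(2)·0.9945^2·0.1049^2 = +0.032622
  k=1: (−1)^3·6.0000/(6)·0.9945^0·0.1049^4 = -0.000121
d^2_{1,-1}(0.2101) = +0.032622 -0.000121 = +0.032501
Attach z-rotation phases: D = e^{-i(1)(5.2641)}·(+0.032501)·e^{-i(-1)(1.1837)} = -0.019200+0.026224i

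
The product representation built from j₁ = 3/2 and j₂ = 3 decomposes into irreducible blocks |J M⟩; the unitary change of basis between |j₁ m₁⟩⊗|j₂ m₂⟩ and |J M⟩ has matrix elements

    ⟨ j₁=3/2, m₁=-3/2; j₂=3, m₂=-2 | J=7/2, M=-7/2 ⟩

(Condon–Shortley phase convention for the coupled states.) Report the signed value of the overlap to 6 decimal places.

-0.577350  (= −√(1/3))

√[8·1!2!5!/9! · 0!3!1!5!0!7!] = √(19200)
  +(−1)^1/∏(1,0,2,0,0,5)! = -1/240  (running -1/240)
⟨..|..⟩ = √(19200)·(-1/240) = -0.577350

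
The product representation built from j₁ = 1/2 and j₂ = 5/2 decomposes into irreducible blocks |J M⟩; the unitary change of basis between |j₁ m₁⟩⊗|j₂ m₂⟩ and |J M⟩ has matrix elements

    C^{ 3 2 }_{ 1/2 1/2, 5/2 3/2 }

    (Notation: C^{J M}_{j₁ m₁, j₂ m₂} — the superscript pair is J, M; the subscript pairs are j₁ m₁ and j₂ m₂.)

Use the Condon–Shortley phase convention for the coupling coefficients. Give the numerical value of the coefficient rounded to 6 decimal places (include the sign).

+√(5/6) ≈ +0.912871

√[7·0!1!5!/7! · 1!0!4!1!5!1!] = √(480)
  +(−1)^0/∏(0,0,0,4,1,1)! = 1/24  (running 1/24)
⟨..|..⟩ = √(480)·(1/24) = +0.912871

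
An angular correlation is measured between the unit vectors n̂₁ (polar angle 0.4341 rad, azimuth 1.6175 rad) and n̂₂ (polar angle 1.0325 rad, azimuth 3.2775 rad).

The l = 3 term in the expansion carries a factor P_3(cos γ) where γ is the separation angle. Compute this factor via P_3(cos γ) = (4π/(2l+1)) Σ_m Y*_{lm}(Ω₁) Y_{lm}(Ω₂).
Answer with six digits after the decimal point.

Expand P_3 via completeness: Σ_{m} conj(Y_{3,m}) at Ω₁ times Y_{3,m} at Ω₂ —
  m=-3: (+0.004335-0.030738i) × (-0.242422+0.104708i) = +0.002168+0.007906i  (running Σ = +0.002168+0.007906i)
  m=-2: (-0.163305-0.015298i) × (+0.372054-0.103696i) = -0.062345+0.011242i  (running Σ = -0.060177+0.019148i)
  m=-1: (-0.019771+0.423021i) × (-0.086372+0.011811i) = -0.003289-0.036771i  (running Σ = -0.063466-0.017623i)
  m=0: (+0.377669-0.000000i) × (-0.322529+0.000000i) = -0.121809+0.000000i  (running Σ = -0.185275-0.017623i)
  m=1: (+0.019771+0.423021i) × (+0.086372+0.011811i) = -0.003289+0.036771i  (running Σ = -0.188564+0.019148i)
  m=2: (-0.163305+0.015298i) × (+0.372054+0.103696i) = -0.062345-0.011242i  (running Σ = -0.250909+0.007906i)
  m=3: (-0.004335-0.030738i) × (+0.242422+0.104708i) = +0.002168-0.007906i  (running Σ = -0.248741+0.000000i)
Accumulated sum -0.248741+0.000000i; after 4π/(2l+1) scaling, -0.446539+0.000000i ⇒ P_3 = -0.446539

-0.446539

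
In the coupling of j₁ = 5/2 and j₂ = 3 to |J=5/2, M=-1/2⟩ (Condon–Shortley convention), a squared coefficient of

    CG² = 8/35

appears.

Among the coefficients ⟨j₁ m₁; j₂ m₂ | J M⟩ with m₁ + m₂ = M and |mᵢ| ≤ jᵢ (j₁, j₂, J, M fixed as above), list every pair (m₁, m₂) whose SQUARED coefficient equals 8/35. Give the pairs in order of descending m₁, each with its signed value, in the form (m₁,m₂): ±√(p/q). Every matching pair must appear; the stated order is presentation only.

(1/2,-1): −√(8/35)

Admissible pairs with m₁+m₂ = M = -1/2: (-5/2,2), (-3/2,1), (-1/2,0), (1/2,-1), (3/2,-2), (5/2,-3)
  (m₁,m₂)=(5/2,-3): CG² = 5/21, CG = +√(5/21)
  (m₁,m₂)=(3/2,-2): CG² = 1/14, CG = +√(1/14)
  (m₁,m₂)=(1/2,-1): CG² = 8/35, CG = −√(8/35)   ← matches the target
  (m₁,m₂)=(-1/2,0): CG² = 8/105, CG = +√(8/105)
  (m₁,m₂)=(-3/2,1): CG² = 1/35, CG = +√(1/35)
  (m₁,m₂)=(-5/2,2): CG² = 5/14, CG = −√(5/14)
Pairs with CG² = 8/35: (1/2,-1): −√(8/35)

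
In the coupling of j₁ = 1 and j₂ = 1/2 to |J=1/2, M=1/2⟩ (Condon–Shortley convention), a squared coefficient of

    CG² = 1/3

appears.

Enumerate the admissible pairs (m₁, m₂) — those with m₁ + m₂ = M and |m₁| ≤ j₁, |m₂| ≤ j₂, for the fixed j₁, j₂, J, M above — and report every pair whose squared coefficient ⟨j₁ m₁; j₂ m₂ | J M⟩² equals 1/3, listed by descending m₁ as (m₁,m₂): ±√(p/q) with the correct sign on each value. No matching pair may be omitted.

(0,1/2): −√(1/3)

Admissible pairs with m₁+m₂ = M = 1/2: (0,1/2), (1,-1/2)
  (m₁,m₂)=(1,-1/2): CG² = 2/3, CG = +√(2/3)
  (m₁,m₂)=(0,1/2): CG² = 1/3, CG = −√(1/3)   ← matches the target
Pairs with CG² = 1/3: (0,1/2): −√(1/3)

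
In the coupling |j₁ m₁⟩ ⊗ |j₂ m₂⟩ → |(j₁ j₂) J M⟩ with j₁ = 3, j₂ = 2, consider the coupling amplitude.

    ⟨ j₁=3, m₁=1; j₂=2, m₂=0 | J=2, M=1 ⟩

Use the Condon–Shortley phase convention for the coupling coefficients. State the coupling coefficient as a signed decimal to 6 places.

−√(1/7) = -0.377964

triangle: 3!×3!×1!/8! = 36/40320
(j±m)!: 4!×2!×2!×2!×3!×1! = 1152
prefactor² = (2J+1)×Δ×N² = 36/7
  k=1: −1/(1!×2!×1!×1!×2!×0!) = -1/4
  k=2: +1/(2!×1!×0!×0!×3!×1!) = 1/12
Σ = -1/6  ⇒  CG² = 36/7×(-1/6)² = 1/7
CG = −√(1/7) = -0.377964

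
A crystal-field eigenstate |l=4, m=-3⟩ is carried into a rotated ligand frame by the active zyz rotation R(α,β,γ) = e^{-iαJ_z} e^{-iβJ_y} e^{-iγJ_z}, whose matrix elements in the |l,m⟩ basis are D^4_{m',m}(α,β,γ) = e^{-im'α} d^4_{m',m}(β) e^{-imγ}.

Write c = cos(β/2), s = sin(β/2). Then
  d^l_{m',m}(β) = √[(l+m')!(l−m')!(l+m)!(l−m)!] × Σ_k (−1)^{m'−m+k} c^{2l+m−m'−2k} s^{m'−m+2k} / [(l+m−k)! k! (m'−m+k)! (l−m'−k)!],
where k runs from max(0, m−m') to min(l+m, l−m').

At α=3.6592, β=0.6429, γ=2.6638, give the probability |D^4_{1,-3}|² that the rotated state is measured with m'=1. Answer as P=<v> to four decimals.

P=0.0099

First d^4_{1,-3}(β=0.6429), then the phase factors e^{-i(1)α} and e^{-i(-3)γ}:
c=cos(0.642900/2)=0.948778, s=sin(0.642900/2)=0.315943; N=√[120·6·1·5040]=1904.940944
Admissible k: 0..1 (factorial args all ≥0)
  k=0: (−1)^4·1904.9409/(144)·0.9488^4·0.3159^4 = +0.106810
  k=1: (−1)^5·1904.9409/(240)·0.9488^2·0.3159^6 = -0.007106
d^4_{1,-3}(0.6429) = +0.106810 -0.007106 = +0.099703
|D^4_{1,-3}|² = |d^4_{1,-3}(β)|² = (+0.099703)² = 0.009941 (the z-rotation phases have unit modulus)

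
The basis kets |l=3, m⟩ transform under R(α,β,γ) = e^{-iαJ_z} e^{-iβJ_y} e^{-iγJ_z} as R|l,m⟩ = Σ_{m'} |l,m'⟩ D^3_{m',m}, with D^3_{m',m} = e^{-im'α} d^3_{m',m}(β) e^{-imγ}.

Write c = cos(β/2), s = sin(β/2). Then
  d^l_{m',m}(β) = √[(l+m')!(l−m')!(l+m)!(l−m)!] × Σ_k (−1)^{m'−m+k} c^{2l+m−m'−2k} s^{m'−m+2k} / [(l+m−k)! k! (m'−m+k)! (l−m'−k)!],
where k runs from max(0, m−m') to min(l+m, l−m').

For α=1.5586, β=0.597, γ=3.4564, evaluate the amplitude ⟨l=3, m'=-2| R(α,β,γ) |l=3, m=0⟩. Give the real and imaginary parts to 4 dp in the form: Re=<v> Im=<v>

Re=-0.3578 Im=0.0087

First d^3_{-2,0}(β=0.5970), then the phase factors e^{-i(-2)α} and e^{-i(0)γ}:
Half-angle: c=0.955779, s=0.294087. N=√(1·120·6·6)=65.726707
Admissible k: 2..3 (factorial args all ≥0)
  k=2: (−1)^0·65.7267/(12)·0.9558^4·0.2941^2 = +0.395313
  k=3: (−1)^1·65.7267/(12)·0.9558^2·0.2941^4 = -0.037426
d^3_{-2,0}(0.5970) = +0.395313 -0.037426 = +0.357887
Attach z-rotation phases: D = e^{-i(-2)(1.5586)}·(+0.357887)·e^{-i(0)(3.4564)} = -0.357780+0.008729i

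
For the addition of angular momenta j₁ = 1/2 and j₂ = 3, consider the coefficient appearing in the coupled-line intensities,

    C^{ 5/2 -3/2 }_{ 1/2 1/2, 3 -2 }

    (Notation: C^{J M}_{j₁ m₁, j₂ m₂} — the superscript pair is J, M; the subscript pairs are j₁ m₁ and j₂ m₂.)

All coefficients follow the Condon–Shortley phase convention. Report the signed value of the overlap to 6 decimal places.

+√(5/7) ≈ +0.845154

triangle: 1!*0!*5!/7! = 120/5040
(j±m)!: 1!*0!*1!*5!*1!*4! = 2880
prefactor² = (2J+1)*Δ*N² = 2880/7
  k=0: +1/(0!*1!*0!*1!*0!*4!) = 1/24
Σ = 1/24  ⇒  CG² = 2880/7*(1/24)² = 5/7
CG = +√(5/7) = +0.845154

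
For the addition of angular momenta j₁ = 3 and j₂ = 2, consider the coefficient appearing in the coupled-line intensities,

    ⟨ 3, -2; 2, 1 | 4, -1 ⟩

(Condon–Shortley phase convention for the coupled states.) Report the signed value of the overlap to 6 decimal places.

j₁+j₂−J=1  J+j₁−j₂=5  J−j₁+j₂=3  j₁+j₂+J+1=10
(j₁±m₁, j₂±m₂, J±M) = (1,5,3,1,3,5)
P² = 6480/7
sum k=0..1:
  [0] +1/720 = 1/720
  [1] −1/48 = -1/48
S = -7/360
C² = P²·S² = 7/20 ; C = -0.591608

-0.591608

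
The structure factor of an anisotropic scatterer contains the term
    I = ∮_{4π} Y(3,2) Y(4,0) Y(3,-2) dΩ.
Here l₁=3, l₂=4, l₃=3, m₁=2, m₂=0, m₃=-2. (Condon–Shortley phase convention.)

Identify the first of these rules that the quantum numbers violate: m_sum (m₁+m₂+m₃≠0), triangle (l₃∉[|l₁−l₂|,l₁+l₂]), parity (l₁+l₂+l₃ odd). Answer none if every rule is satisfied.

azimuthal sum: 2 + 0 − 2 = 0  ✓
1 ≤ 3 ≤ 7 (triangle on l)  ✓
L = 3 + 4 + 3 = 10 (even)  ✓

none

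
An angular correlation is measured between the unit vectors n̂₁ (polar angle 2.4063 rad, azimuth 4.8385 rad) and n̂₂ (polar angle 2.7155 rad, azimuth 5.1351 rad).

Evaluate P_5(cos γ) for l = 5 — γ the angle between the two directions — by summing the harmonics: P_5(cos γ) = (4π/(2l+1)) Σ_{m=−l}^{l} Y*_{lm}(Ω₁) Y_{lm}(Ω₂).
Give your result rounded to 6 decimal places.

Summing Y*_{l m}(θ₁,φ₁)·Y_{l m}(θ₂,φ₂) over m ∈ [−5, 5]; prefactor 4π/(2·5+1) = 1.142397:
  m=-5: (+0.037168-0.050918i) × (+0.004794-0.002892i) = +0.000031-0.000352i  (running Σ = +0.000031-0.000352i)
  m=-4: (-0.192949-0.106525i) × (+0.004671+0.038722i) = +0.003224-0.007969i  (running Σ = +0.003255-0.008320i)
  m=-3: (-0.152362+0.383318i) × (-0.150679-0.047050i) = +0.040993-0.050589i  (running Σ = +0.044247-0.058910i)
  m=-2: (+0.356030+0.091753i) × (+0.260161-0.293430i) = +0.119548-0.080599i  (running Σ = +0.163795-0.139509i)
  m=-1: (-0.009385+0.074024i) × (+0.207969+0.462331i) = -0.036175+0.011056i  (running Σ = +0.127620-0.128453i)
  m=0: (+0.385319-0.000000i) × (-0.028970+0.000000i) = -0.011163+0.000000i  (running Σ = +0.116457-0.128453i)
  m=1: (+0.009385+0.074024i) × (-0.207969+0.462331i) = -0.036175-0.011056i  (running Σ = +0.080282-0.139509i)
  m=2: (+0.356030-0.091753i) × (+0.260161+0.293430i) = +0.119548+0.080599i  (running Σ = +0.199830-0.058910i)
  m=3: (+0.152362+0.383318i) × (+0.150679-0.047050i) = +0.040993+0.050589i  (running Σ = +0.240823-0.008320i)
  m=4: (-0.192949+0.106525i) × (+0.004671-0.038722i) = +0.003224+0.007969i  (running Σ = +0.244046-0.000352i)
  m=5: (-0.037168-0.050918i) × (-0.004794-0.002892i) = +0.000031+0.000352i  (running Σ = +0.244077-0.000000i)
Total Σ_m = +0.244077-0.000000i. Multiply by 1.142397: +0.278833-0.000000i. P_5(cos γ) = 0.278833

0.278833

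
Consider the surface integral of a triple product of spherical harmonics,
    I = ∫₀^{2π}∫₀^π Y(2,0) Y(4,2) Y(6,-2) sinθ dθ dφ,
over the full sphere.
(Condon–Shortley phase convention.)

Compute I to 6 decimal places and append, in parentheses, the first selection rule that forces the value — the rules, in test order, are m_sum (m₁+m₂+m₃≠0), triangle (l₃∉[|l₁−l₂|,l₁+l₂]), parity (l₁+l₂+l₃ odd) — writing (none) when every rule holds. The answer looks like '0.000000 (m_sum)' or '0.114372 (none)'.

Rules hold: Σm=0, L=12 even, 2≤6≤6.
N = 5·9·13 = 585
Δ = 0!·4!·8!/13! = 1/6435
Racah Σ t=0..0: t=0:+1/2304 = 1/2304
⇒ 3j(2 4 6; 0 0 0)² = 5/143, sgn +1
Racah Σ t=0..0: t=0:+1/5760 = 1/5760
⇒ 3j(2 4 6; 0 2 -2)² = 56/2145, sgn +1
4πI² = N·(3j₀)²·(3jₘ)² = 840/1573
I = +1·√(0.534011/4π) = 0.20614383
No selection rule forces the value: the integral is nonzero (none).

0.206144 (none)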